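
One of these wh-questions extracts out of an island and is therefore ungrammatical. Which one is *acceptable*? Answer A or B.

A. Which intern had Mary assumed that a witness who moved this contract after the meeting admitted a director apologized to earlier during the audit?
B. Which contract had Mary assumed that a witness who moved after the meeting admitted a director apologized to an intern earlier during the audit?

In B, the wh-phrase is extracted from inside a complex-NP island (relative clause) (introduced by "who"), which blocks movement.
In A, the extraction path crosses only that-complement boundaries, which are transparent.
So A is grammatical.

A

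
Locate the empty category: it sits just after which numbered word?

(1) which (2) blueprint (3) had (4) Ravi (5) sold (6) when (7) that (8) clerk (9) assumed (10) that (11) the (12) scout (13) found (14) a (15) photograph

The displaced element is "which blueprint" (word 2).
It functions as the direct object of "sold", so the gap sits immediately after word 5 ("sold").
Base order: Ravi had sold which blueprint when that clerk assumed that the scout found a photograph.

5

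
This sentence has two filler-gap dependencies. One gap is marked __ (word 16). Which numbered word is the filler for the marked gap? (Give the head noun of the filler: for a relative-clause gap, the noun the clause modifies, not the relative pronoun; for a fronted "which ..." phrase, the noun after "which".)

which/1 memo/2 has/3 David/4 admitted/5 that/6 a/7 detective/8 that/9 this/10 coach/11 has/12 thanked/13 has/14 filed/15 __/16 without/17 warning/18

The marked gap is the direct object of "filed".
Its filler is the fronted wh-phrase "which memo", at word 2.
(The other dependency links word 8 to a gap after word 13.)

2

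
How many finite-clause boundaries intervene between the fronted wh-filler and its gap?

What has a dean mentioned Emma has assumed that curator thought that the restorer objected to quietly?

3

"what" is extracted from the PP object of "objected".
Boundaries crossed, outermost first: [Ø], [Ø], [that] — 3 in total.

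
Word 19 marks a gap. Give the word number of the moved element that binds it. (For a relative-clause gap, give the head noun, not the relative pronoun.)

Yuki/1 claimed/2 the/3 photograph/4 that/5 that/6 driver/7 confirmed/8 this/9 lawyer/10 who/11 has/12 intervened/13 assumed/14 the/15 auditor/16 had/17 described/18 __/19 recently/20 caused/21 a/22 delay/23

4

The gap at 19 is the object of "described", inside a relative clause.
The relative pronoun is "that" (word 5); it is bound by the head noun immediately before it.
Its filler is the head noun "photograph", at word 4.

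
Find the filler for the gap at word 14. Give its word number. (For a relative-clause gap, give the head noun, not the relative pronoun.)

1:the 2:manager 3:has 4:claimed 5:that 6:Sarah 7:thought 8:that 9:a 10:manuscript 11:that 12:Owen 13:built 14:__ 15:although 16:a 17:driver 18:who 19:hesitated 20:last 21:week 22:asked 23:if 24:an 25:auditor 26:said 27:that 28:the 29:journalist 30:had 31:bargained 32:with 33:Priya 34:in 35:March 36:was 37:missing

10

The gap at 14 is the object of "built", inside a relative clause.
The relative pronoun is "that" (word 11); it is bound by the head noun immediately before it.
Its filler is the head noun "manuscript", at word 10.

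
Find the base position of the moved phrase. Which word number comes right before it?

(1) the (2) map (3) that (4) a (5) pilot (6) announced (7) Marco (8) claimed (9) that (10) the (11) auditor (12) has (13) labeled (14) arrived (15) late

13

The displaced element is "the map" (word 2).
It is linked across 2 clause boundaries (Ø → that).
It functions as the direct object of "labeled", so the gap sits immediately after word 13 ("labeled").
Base order: A pilot announced Marco claimed that the auditor has labeled the map.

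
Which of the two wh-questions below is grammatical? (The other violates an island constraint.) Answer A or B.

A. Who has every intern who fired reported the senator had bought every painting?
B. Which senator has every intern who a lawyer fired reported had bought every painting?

In A, the wh-phrase is extracted from inside a complex-NP island (relative clause) (introduced by "who"), which blocks movement.
In B, the extraction path crosses only that-complement boundaries, which are transparent.
So B is grammatical.

B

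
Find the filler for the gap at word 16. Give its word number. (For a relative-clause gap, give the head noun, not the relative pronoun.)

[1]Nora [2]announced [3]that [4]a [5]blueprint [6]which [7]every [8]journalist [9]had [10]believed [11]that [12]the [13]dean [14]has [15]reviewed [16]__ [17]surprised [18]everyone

The gap at 16 is the object of "reviewed", inside a relative clause.
The relative pronoun is "which" (word 6); it is bound by the head noun immediately before it.
Its filler is the head noun "blueprint", at word 5.

5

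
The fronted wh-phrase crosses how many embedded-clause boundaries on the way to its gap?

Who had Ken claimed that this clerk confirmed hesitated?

2

"who" is extracted from the subject of "hesitated".
Boundaries crossed, outermost first: [that], [Ø] — 2 in total.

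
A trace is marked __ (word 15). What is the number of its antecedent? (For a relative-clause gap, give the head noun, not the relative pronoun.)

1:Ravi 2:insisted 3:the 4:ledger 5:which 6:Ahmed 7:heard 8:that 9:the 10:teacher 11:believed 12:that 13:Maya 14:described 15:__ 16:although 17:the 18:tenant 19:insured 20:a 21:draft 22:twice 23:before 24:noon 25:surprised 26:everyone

4

The gap at 15 is the object of "described", inside a relative clause.
The relative pronoun is "which" (word 5); it is bound by the head noun immediately before it.
Its filler is the head noun "ledger", at word 4.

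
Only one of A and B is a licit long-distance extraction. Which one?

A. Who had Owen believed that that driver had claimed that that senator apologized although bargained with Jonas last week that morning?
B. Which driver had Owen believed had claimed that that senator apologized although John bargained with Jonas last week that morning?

B

In A, the wh-phrase is extracted from inside an adjunct island (introduced by "although"), which blocks movement.
In B, the extraction path crosses only that-complement boundaries, which are transparent.
So B is grammatical.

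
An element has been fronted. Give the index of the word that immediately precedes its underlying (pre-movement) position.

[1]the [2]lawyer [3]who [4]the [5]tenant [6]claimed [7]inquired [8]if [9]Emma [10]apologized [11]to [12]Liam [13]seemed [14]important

6

The displaced element is "the lawyer" (word 2).
It is linked across 1 clause boundary (Ø).
It functions as the subject of "inquired", so the gap sits immediately after word 6 ("claimed").
Base order: The tenant claimed that the lawyer inquired if Emma apologized to Liam.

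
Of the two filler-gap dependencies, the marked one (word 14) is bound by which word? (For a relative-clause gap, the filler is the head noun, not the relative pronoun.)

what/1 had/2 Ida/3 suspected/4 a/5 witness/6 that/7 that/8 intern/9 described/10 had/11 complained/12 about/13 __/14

1

The marked gap is the object of the preposition "about" of "complained".
Its filler is the fronted wh-phrase "what", at word 1.
(The other dependency links word 6 to a gap after word 10.)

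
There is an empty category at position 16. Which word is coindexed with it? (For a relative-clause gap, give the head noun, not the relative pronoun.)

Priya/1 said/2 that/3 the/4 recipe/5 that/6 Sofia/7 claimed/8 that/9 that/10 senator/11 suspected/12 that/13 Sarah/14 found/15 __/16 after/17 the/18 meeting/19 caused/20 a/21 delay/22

5

The gap at 16 is the object of "found", inside a relative clause.
The relative pronoun is "that" (word 6); it is bound by the head noun immediately before it.
Its filler is the head noun "recipe", at word 5.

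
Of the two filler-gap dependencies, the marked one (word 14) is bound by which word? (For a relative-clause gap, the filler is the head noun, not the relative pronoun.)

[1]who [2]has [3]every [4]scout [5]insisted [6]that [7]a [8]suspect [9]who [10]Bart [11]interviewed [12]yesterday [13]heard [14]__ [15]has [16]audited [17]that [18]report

The marked gap is the subject of "audited".
Its filler is the fronted wh-phrase "who", at word 1.
(The other dependency links word 8 to a gap after word 11.)

1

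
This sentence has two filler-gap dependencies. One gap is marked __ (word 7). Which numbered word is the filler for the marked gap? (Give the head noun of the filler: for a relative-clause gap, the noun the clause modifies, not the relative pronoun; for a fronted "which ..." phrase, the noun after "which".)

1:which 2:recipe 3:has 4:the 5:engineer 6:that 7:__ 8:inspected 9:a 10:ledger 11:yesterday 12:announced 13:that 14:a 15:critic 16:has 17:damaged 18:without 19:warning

The marked gap is inside the relative clause, the subject of "inspected".
Its filler is the head noun "engineer" (via "that"), at word 5.
(The other dependency links word 2 to a gap after word 17.)

5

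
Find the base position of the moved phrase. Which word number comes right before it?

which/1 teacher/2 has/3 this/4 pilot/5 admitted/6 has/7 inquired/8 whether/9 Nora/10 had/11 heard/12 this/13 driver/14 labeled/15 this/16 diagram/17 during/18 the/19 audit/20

The displaced element is "which teacher" (word 2).
It is linked across 1 clause boundary (Ø).
It functions as the subject of "inquired", so the gap sits immediately after word 6 ("admitted").
Base order: This pilot has admitted that which teacher has inquired whether Nora had heard this driver labeled this diagram during the audit.

6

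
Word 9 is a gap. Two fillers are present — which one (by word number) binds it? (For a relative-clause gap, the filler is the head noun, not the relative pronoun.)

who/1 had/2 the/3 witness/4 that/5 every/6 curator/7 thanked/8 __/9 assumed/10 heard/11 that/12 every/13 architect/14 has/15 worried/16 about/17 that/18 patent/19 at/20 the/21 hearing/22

4

The marked gap is inside the relative clause, the direct object of "thanked".
Its filler is the head noun "witness" (via "that"), at word 4.
(The other dependency links word 1 to a gap after word 10.)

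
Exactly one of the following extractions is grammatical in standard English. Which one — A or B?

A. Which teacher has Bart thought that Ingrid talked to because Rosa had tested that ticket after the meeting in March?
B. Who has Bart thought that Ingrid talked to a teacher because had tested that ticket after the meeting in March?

A

In B, the wh-phrase is extracted from inside an adjunct island (introduced by "because"), which blocks movement.
In A, the extraction path crosses only that-complement boundaries, which are transparent.
So A is grammatical.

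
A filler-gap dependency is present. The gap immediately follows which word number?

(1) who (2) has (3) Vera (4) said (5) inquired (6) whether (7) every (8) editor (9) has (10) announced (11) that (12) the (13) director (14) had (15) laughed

4

The displaced element is "who" (word 1).
It is linked across 1 clause boundary (Ø).
It functions as the subject of "inquired", so the gap sits immediately after word 4 ("said").
Base order: Vera has said that who inquired whether every editor has announced that the director had laughed.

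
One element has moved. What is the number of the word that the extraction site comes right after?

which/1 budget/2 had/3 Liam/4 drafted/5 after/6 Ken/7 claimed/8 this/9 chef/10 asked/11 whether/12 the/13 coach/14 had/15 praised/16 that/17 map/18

The displaced element is "which budget" (word 2).
It functions as the direct object of "drafted", so the gap sits immediately after word 5 ("drafted").
Base order: Liam had drafted which budget after Ken claimed this chef asked whether the coach had praised that map.

5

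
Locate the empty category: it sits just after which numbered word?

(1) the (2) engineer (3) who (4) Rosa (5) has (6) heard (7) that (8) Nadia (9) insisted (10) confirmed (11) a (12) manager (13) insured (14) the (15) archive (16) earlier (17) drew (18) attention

The displaced element is "the engineer" (word 2).
It is linked across 2 clause boundaries (that → Ø).
It functions as the subject of "confirmed", so the gap sits immediately after word 9 ("insisted").
Base order: Rosa has heard that Nadia insisted that the engineer confirmed a manager insured the archive earlier.

9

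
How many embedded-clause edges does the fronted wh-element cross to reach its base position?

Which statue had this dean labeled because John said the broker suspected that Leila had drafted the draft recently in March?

"which statue" originates inside the matrix clause — no clause boundary is crossed.

0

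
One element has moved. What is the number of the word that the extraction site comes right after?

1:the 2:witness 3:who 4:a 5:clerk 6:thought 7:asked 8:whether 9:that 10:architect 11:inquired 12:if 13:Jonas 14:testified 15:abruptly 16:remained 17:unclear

6

The displaced element is "the witness" (word 2).
It is linked across 1 clause boundary (Ø).
It functions as the subject of "asked", so the gap sits immediately after word 6 ("thought").
Base order: A clerk thought the witness asked whether that architect inquired if Jonas testified abruptly.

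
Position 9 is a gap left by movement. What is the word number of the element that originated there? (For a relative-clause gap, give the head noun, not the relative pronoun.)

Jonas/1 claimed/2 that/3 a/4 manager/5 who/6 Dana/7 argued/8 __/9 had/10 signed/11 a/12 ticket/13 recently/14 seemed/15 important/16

The gap at 9 is the subject of "signed", inside a relative clause.
The relative pronoun is "who" (word 6); it is bound by the head noun immediately before it.
Its filler is the head noun "manager", at word 5.

5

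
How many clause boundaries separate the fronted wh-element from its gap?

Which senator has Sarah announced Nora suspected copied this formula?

2

"which senator" is extracted from the subject of "copied".
Boundaries crossed, outermost first: [Ø], [Ø] — 2 in total.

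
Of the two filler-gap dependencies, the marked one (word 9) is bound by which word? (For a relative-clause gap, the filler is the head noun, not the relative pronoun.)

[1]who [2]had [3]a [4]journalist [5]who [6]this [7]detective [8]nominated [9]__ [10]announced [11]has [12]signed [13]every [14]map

4

The marked gap is inside the relative clause, the direct object of "nominated".
Its filler is the head noun "journalist" (via "who"), at word 4.
(The other dependency links word 1 to a gap after word 10.)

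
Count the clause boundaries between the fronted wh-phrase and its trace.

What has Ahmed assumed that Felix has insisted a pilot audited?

2

"what" is extracted from the object of "audited".
Boundaries crossed, outermost first: [that], [Ø] — 2 in total.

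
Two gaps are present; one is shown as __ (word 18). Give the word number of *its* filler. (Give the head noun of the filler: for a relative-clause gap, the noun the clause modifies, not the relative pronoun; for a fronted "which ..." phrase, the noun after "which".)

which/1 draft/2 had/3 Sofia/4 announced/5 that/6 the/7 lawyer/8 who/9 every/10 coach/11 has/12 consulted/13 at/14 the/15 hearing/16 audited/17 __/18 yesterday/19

The marked gap is the direct object of "audited".
Its filler is the fronted wh-phrase "which draft", at word 2.
(The other dependency links word 8 to a gap after word 13.)

2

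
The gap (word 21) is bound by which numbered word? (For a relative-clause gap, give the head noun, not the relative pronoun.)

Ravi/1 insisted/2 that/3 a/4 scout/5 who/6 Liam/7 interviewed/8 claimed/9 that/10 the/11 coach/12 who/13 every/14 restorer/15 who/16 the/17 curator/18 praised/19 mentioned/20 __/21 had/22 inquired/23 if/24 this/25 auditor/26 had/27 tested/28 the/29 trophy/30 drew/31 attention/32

12

The gap at 21 is the subject of "inquired", inside a relative clause.
The relative pronoun is "who" (word 13); it is bound by the head noun immediately before it.
Its filler is the head noun "coach", at word 12.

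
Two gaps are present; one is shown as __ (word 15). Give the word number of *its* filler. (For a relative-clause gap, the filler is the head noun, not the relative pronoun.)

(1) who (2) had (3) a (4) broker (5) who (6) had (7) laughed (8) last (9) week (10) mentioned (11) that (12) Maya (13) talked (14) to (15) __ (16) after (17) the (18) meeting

1

The marked gap is the object of the preposition "to" of "talked".
Its filler is the fronted wh-phrase "who", at word 1.
(The other dependency links word 4 to a gap after word 5.)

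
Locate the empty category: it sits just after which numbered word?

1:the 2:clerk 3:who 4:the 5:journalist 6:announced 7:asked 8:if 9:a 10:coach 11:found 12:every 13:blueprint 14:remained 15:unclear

6

The displaced element is "the clerk" (word 2).
It is linked across 1 clause boundary (Ø).
It functions as the subject of "asked", so the gap sits immediately after word 6 ("announced").
Base order: The journalist announced the clerk asked if a coach found every blueprint.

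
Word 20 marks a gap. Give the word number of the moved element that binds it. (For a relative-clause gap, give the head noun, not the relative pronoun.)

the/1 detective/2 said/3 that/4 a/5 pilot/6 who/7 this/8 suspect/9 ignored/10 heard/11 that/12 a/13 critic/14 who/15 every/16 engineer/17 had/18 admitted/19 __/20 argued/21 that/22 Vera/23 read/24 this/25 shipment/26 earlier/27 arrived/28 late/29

14

The gap at 20 is the subject of "argued", inside a relative clause.
The relative pronoun is "who" (word 15); it is bound by the head noun immediately before it.
Its filler is the head noun "critic", at word 14.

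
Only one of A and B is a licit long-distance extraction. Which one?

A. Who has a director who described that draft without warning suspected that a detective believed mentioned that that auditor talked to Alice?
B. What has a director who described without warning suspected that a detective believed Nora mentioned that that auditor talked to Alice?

A

In B, the wh-phrase is extracted from inside a complex-NP island (relative clause) (introduced by "who"), which blocks movement.
In A, the extraction path crosses only that-complement boundaries, which are transparent.
So A is grammatical.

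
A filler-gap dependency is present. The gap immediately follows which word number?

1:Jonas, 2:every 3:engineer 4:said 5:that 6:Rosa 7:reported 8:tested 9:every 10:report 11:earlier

7

The displaced element is "Jonas" (word 1).
It is linked across 2 clause boundaries (that → Ø).
It functions as the subject of "tested", so the gap sits immediately after word 7 ("reported").
Base order: Every engineer said that Rosa reported that Jonas tested every report earlier.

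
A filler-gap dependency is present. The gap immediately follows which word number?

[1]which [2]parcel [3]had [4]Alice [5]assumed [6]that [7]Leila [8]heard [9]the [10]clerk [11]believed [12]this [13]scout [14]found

14

The displaced element is "which parcel" (word 2).
It is linked across 3 clause boundaries (that → Ø → Ø).
It functions as the direct object of "found", so the gap sits immediately after word 14 ("found").
Base order: Alice had assumed that Leila heard the clerk believed this scout found which parcel.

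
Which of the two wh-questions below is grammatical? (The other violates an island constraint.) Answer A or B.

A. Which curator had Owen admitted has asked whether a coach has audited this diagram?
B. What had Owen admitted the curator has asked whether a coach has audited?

In B, the wh-phrase is extracted from inside a wh-island (introduced by "whether"), which blocks movement.
In A, the extraction path crosses only that-complement boundaries, which are transparent.
So A is grammatical.

A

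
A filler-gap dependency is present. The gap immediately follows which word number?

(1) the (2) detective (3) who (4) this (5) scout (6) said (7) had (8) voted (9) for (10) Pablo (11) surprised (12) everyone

6

The displaced element is "the detective" (word 2).
It is linked across 1 clause boundary (Ø).
It functions as the subject of "voted", so the gap sits immediately after word 6 ("said").
Base order: This scout said that the detective had voted for Pablo.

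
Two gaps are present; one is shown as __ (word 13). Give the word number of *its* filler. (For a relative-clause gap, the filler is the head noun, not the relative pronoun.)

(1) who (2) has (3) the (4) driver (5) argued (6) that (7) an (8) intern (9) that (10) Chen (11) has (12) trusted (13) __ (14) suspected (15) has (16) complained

8

The marked gap is inside the relative clause, the direct object of "trusted".
Its filler is the head noun "intern" (via "that"), at word 8.
(The other dependency links word 1 to a gap after word 14.)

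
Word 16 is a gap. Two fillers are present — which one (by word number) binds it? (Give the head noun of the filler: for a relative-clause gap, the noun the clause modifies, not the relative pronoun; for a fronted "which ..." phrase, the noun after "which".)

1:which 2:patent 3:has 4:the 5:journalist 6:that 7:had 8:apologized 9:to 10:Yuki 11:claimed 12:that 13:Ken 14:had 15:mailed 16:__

2

The marked gap is the direct object of "mailed".
Its filler is the fronted wh-phrase "which patent", at word 2.
(The other dependency links word 5 to a gap after word 6.)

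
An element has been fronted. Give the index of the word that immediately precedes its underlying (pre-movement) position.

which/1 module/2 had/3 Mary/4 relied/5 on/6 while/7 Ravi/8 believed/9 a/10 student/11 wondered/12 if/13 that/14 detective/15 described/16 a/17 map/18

6

The displaced element is "which module" (word 2).
It functions as the object of the preposition "on" of "relied", so the gap sits immediately after word 6 ("on").
Base order: Mary had relied on which module while Ravi believed a student wondered if that detective described a map.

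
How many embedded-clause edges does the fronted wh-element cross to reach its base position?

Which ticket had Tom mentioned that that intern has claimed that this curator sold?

2

"which ticket" is extracted from the object of "sold".
Boundaries crossed, outermost first: [that], [that] — 2 in total.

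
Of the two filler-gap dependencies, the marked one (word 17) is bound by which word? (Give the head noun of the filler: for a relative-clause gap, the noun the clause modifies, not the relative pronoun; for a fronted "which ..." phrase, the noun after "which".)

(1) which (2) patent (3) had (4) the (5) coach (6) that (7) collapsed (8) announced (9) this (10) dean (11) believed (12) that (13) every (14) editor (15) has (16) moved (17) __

2

The marked gap is the direct object of "moved".
Its filler is the fronted wh-phrase "which patent", at word 2.
(The other dependency links word 5 to a gap after word 6.)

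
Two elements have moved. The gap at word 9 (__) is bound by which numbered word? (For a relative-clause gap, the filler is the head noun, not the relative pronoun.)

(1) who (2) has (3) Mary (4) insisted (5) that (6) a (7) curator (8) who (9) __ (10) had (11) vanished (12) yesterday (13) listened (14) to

7

The marked gap is inside the relative clause, the subject of "vanished".
Its filler is the head noun "curator" (via "who"), at word 7.
(The other dependency links word 1 to a gap after word 14.)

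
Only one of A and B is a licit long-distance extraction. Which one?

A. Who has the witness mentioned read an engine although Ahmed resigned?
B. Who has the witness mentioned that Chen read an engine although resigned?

A

In B, the wh-phrase is extracted from inside an adjunct island (introduced by "although"), which blocks movement.
In A, the extraction path crosses only that-complement boundaries, which are transparent.
So A is grammatical.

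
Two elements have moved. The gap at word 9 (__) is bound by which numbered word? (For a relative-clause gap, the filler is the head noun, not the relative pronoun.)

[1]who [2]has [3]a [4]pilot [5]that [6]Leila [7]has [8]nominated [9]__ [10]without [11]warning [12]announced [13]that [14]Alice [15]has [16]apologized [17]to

The marked gap is inside the relative clause, the direct object of "nominated".
Its filler is the head noun "pilot" (via "that"), at word 4.
(The other dependency links word 1 to a gap after word 17.)

4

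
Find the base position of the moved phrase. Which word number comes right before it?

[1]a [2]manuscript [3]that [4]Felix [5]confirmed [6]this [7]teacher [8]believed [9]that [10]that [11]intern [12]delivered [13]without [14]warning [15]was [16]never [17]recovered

The displaced element is "a manuscript" (word 2).
It is linked across 2 clause boundaries (Ø → that).
It functions as the direct object of "delivered", so the gap sits immediately after word 12 ("delivered").
Base order: Felix confirmed this teacher believed that that intern delivered a manuscript without warning.

12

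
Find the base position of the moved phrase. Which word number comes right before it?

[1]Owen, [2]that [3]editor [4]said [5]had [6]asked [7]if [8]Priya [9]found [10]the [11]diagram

The displaced element is "Owen" (word 1).
It is linked across 1 clause boundary (Ø).
It functions as the subject of "asked", so the gap sits immediately after word 4 ("said").
Base order: That editor said that Owen had asked if Priya found the diagram.

4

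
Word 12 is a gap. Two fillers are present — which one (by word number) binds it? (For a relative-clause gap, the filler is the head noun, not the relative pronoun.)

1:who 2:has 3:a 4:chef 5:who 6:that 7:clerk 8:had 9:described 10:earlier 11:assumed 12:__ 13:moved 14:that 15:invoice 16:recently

1

The marked gap is the subject of "moved".
Its filler is the fronted wh-phrase "who", at word 1.
(The other dependency links word 4 to a gap after word 9.)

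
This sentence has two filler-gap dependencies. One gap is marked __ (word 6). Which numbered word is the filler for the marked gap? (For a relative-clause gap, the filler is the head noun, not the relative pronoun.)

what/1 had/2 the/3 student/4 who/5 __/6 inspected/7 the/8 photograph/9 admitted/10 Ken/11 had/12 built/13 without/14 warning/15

4

The marked gap is inside the relative clause, the subject of "inspected".
Its filler is the head noun "student" (via "who"), at word 4.
(The other dependency links word 1 to a gap after word 13.)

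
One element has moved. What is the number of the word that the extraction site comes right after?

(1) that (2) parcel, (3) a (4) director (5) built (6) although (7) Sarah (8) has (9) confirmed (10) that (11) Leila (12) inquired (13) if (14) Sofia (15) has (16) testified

The displaced element is "that parcel" (word 2).
It functions as the direct object of "built", so the gap sits immediately after word 5 ("built").
Base order: A director built that parcel although Sarah has confirmed that Leila inquired if Sofia has testified.

5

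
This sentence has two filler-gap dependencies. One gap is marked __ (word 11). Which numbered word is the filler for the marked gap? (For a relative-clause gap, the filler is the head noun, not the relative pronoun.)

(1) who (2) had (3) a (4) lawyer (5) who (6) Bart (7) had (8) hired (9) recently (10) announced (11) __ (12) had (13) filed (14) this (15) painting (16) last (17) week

1

The marked gap is the subject of "filed".
Its filler is the fronted wh-phrase "who", at word 1.
(The other dependency links word 4 to a gap after word 8.)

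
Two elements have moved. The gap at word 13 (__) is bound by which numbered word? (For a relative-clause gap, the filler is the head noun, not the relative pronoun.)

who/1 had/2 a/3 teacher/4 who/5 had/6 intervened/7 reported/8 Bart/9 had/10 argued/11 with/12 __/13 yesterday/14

1

The marked gap is the object of the preposition "with" of "argued".
Its filler is the fronted wh-phrase "who", at word 1.
(The other dependency links word 4 to a gap after word 5.)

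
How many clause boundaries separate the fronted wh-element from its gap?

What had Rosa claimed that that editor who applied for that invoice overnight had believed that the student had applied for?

"what" is extracted from the PP object of "applied".
Boundaries crossed, outermost first: [that], [that] — 2 in total.

2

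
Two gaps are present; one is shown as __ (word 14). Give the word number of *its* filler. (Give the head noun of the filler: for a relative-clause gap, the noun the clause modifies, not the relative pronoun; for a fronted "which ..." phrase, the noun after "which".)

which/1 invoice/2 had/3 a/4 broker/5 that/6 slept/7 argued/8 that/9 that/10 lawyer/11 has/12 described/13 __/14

The marked gap is the direct object of "described".
Its filler is the fronted wh-phrase "which invoice", at word 2.
(The other dependency links word 5 to a gap after word 6.)

2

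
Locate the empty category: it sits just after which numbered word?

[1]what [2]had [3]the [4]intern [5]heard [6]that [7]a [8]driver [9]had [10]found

10

The displaced element is "what" (word 1).
It is linked across 1 clause boundary (that).
It functions as the direct object of "found", so the gap sits immediately after word 10 ("found").
Base order: The intern had heard that a driver had found what.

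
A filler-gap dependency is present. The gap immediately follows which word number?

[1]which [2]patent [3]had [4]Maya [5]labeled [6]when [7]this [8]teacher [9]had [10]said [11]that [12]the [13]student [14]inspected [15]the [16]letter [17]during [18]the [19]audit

The displaced element is "which patent" (word 2).
It functions as the direct object of "labeled", so the gap sits immediately after word 5 ("labeled").
Base order: Maya had labeled which patent when this teacher had said that the student inspected the letter during the audit.

5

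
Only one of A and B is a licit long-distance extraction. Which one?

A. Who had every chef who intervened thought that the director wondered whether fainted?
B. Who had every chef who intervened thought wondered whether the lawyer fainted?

In A, the wh-phrase is extracted from inside a wh-island (introduced by "whether"), which blocks movement.
In B, the extraction path crosses only that-complement boundaries, which are transparent.
So B is grammatical.

B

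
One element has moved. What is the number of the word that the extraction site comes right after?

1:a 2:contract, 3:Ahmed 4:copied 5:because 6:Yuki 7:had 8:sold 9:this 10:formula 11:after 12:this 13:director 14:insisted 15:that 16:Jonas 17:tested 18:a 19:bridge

4

The displaced element is "a contract" (word 2).
It functions as the direct object of "copied", so the gap sits immediately after word 4 ("copied").
Base order: Ahmed copied a contract because Yuki had sold this formula after this director insisted that Jonas tested a bridge.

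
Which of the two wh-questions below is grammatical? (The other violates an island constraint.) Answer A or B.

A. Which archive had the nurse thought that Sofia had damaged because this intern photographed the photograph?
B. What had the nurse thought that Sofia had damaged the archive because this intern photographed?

A

In B, the wh-phrase is extracted from inside an adjunct island (introduced by "because"), which blocks movement.
In A, the extraction path crosses only that-complement boundaries, which are transparent.
So A is grammatical.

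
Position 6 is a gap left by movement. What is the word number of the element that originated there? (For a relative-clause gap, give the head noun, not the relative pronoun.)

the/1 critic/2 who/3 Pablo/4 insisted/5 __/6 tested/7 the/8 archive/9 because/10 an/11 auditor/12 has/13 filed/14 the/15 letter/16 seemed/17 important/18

2

The gap at 6 is the subject of "tested", inside a relative clause.
The relative pronoun is "who" (word 3); it is bound by the head noun immediately before it.
Its filler is the head noun "critic", at word 2.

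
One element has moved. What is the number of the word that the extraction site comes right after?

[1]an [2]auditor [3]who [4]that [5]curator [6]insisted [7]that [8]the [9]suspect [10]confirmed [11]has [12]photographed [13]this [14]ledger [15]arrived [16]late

10

The displaced element is "an auditor" (word 2).
It is linked across 2 clause boundaries (that → Ø).
It functions as the subject of "photographed", so the gap sits immediately after word 10 ("confirmed").
Base order: That curator insisted that the suspect confirmed an auditor has photographed this ledger.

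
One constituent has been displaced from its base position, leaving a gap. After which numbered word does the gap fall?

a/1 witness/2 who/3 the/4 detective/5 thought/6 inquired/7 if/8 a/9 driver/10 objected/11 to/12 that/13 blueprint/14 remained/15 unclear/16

6

The displaced element is "a witness" (word 2).
It is linked across 1 clause boundary (Ø).
It functions as the subject of "inquired", so the gap sits immediately after word 6 ("thought").
Base order: The detective thought that a witness inquired if a driver objected to that blueprint.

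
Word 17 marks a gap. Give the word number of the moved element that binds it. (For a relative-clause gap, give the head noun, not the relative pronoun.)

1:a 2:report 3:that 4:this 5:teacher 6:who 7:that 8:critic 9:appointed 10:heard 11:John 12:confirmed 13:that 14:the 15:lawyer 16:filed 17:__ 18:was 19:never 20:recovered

2

The gap at 17 is the object of "filed", inside a relative clause.
The relative pronoun is "that" (word 3); it is bound by the head noun immediately before it.
Its filler is the head noun "report", at word 2.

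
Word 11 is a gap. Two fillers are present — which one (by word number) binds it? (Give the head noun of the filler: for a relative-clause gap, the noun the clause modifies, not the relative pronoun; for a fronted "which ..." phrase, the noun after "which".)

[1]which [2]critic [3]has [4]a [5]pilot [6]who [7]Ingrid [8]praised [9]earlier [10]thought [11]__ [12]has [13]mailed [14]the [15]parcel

2

The marked gap is the subject of "mailed".
Its filler is the fronted wh-phrase "which critic", at word 2.
(The other dependency links word 5 to a gap after word 8.)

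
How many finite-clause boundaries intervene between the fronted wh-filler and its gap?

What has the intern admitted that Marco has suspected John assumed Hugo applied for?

3

"what" is extracted from the PP object of "applied".
Boundaries crossed, outermost first: [that], [Ø], [Ø] — 3 in total.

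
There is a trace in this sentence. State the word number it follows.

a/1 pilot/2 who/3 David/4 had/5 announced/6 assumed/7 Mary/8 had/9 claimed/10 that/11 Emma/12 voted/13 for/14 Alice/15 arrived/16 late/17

The displaced element is "a pilot" (word 2).
It is linked across 1 clause boundary (Ø).
It functions as the subject of "assumed", so the gap sits immediately after word 6 ("announced").
Base order: David had announced a pilot assumed Mary had claimed that Emma voted for Alice.

6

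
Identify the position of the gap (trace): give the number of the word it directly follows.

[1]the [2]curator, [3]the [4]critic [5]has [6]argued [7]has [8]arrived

The displaced element is "the curator" (word 2).
It is linked across 1 clause boundary (Ø).
It functions as the subject of "arrived", so the gap sits immediately after word 6 ("argued").
Base order: The critic has argued that the curator has arrived.

6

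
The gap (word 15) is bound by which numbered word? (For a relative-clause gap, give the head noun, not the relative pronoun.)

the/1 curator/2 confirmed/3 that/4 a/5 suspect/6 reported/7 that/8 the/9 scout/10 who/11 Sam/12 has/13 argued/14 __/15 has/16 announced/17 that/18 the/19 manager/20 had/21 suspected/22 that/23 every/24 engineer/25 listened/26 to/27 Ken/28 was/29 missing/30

10

The gap at 15 is the subject of "announced", inside a relative clause.
The relative pronoun is "who" (word 11); it is bound by the head noun immediately before it.
Its filler is the head noun "scout", at word 10.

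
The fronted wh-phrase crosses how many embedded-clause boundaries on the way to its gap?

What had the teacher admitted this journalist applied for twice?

1

"what" is extracted from the PP object of "applied".
Boundaries crossed, outermost first: [Ø] — 1 in total.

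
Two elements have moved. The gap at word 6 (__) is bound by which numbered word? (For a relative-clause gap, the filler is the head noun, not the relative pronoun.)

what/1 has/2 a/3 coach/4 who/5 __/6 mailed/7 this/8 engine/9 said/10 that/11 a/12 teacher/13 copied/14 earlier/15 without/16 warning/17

4

The marked gap is inside the relative clause, the subject of "mailed".
Its filler is the head noun "coach" (via "who"), at word 4.
(The other dependency links word 1 to a gap after word 14.)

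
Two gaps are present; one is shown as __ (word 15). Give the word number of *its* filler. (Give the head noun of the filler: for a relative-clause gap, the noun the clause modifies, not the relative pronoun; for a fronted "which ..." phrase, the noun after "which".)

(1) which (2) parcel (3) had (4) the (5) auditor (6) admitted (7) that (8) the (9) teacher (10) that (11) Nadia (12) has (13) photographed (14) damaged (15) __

2

The marked gap is the direct object of "damaged".
Its filler is the fronted wh-phrase "which parcel", at word 2.
(The other dependency links word 9 to a gap after word 13.)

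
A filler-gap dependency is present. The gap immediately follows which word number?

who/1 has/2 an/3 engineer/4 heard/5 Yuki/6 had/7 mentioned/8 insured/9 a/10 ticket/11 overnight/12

8

The displaced element is "who" (word 1).
It is linked across 2 clause boundaries (Ø → Ø).
It functions as the subject of "insured", so the gap sits immediately after word 8 ("mentioned").
Base order: An engineer has heard Yuki had mentioned who insured a ticket overnight.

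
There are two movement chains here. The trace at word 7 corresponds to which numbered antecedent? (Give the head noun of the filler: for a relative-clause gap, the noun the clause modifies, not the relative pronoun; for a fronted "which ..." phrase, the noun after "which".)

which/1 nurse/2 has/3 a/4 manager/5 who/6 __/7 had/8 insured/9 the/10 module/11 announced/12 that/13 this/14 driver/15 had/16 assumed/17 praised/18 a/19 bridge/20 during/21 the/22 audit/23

The marked gap is inside the relative clause, the subject of "insured".
Its filler is the head noun "manager" (via "who"), at word 5.
(The other dependency links word 2 to a gap after word 17.)

5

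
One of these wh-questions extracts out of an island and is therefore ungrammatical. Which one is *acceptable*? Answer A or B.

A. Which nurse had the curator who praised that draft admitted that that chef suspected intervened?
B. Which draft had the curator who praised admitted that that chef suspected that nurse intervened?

A

In B, the wh-phrase is extracted from inside a complex-NP island (relative clause) (introduced by "who"), which blocks movement.
In A, the extraction path crosses only that-complement boundaries, which are transparent.
So A is grammatical.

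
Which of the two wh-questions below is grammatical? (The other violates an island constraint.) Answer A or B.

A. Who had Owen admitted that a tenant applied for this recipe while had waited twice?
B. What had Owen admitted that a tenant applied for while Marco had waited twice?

B

In A, the wh-phrase is extracted from inside an adjunct island (introduced by "while"), which blocks movement.
In B, the extraction path crosses only that-complement boundaries, which are transparent.
So B is grammatical.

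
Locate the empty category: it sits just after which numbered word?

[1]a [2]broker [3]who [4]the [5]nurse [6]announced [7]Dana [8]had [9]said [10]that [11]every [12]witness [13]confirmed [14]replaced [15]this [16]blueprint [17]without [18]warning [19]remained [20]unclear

13

The displaced element is "a broker" (word 2).
It is linked across 3 clause boundaries (Ø → that → Ø).
It functions as the subject of "replaced", so the gap sits immediately after word 13 ("confirmed").
Base order: The nurse announced Dana had said that every witness confirmed that a broker replaced this blueprint without warning.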